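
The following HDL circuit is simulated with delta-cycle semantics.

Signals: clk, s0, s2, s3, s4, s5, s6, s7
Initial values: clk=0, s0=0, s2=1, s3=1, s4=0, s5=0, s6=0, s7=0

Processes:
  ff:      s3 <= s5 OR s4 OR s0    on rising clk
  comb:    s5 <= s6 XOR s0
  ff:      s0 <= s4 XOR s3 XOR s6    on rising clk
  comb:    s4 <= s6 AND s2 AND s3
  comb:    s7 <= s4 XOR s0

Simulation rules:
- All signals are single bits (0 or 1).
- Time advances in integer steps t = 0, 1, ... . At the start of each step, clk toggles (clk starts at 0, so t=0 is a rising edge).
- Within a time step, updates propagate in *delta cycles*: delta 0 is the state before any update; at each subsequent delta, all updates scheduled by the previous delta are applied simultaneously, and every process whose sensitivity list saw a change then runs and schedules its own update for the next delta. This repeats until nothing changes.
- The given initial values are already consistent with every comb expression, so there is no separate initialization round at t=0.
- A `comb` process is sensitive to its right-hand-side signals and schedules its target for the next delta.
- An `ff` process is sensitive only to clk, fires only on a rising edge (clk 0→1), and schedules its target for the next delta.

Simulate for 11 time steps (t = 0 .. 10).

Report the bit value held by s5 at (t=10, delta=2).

1

t0.Δ0 s0=0 s5=0 s6=0 s4=0 s3=1 clk=0 s7=0 s2=1
t0.Δ1 s0=0 s5=0 s6=0 s4=0 s3=1 clk=1 s7=0 s2=1
t0.Δ2 s0=1 s5=0 s6=0 s4=0 s3=0 clk=1 s7=0 s2=1
t0.Δ3 s0=1 s5=1 s6=0 s4=0 s3=0 clk=1 s7=1 s2=1
t1.Δ0 s0=1 s5=1 s6=0 s4=0 s3=0 clk=1 s7=1 s2=1
t1.Δ1 s0=1 s5=1 s6=0 s4=0 s3=0 clk=0 s7=1 s2=1
t2.Δ0 s0=1 s5=1 s6=0 s4=0 s3=0 clk=0 s7=1 s2=1
t2.Δ1 s0=1 s5=1 s6=0 s4=0 s3=0 clk=1 s7=1 s2=1
t2.Δ2 s0=0 s5=1 s6=0 s4=0 s3=1 clk=1 s7=1 s2=1
t2.Δ3 s0=0 s5=0 s6=0 s4=0 s3=1 clk=1 s7=0 s2=1
t3.Δ0 s0=0 s5=0 s6=0 s4=0 s3=1 clk=1 s7=0 s2=1
t3.Δ1 s0=0 s5=0 s6=0 s4=0 s3=1 clk=0 s7=0 s2=1
t4.Δ0 s0=0 s5=0 s6=0 s4=0 s3=1 clk=0 s7=0 s2=1
t4.Δ1 s0=0 s5=0 s6=0 s4=0 s3=1 clk=1 s7=0 s2=1
t4.Δ2 s0=1 s5=0 s6=0 s4=0 s3=0 clk=1 s7=0 s2=1
t4.Δ3 s0=1 s5=1 s6=0 s4=0 s3=0 clk=1 s7=1 s2=1
t5.Δ0 s0=1 s5=1 s6=0 s4=0 s3=0 clk=1 s7=1 s2=1
t5.Δ1 s0=1 s5=1 s6=0 s4=0 s3=0 clk=0 s7=1 s2=1
t6.Δ0 s0=1 s5=1 s6=0 s4=0 s3=0 clk=0 s7=1 s2=1
t6.Δ1 s0=1 s5=1 s6=0 s4=0 s3=0 clk=1 s7=1 s2=1
t6.Δ2 s0=0 s5=1 s6=0 s4=0 s3=1 clk=1 s7=1 s2=1
t6.Δ3 s0=0 s5=0 s6=0 s4=0 s3=1 clk=1 s7=0 s2=1
t7.Δ0 s0=0 s5=0 s6=0 s4=0 s3=1 clk=1 s7=0 s2=1
t7.Δ1 s0=0 s5=0 s6=0 s4=0 s3=1 clk=0 s7=0 s2=1
t8.Δ0 s0=0 s5=0 s6=0 s4=0 s3=1 clk=0 s7=0 s2=1
t8.Δ1 s0=0 s5=0 s6=0 s4=0 s3=1 clk=1 s7=0 s2=1
t8.Δ2 s0=1 s5=0 s6=0 s4=0 s3=0 clk=1 s7=0 s2=1
t8.Δ3 s0=1 s5=1 s6=0 s4=0 s3=0 clk=1 s7=1 s2=1
t9.Δ0 s0=1 s5=1 s6=0 s4=0 s3=0 clk=1 s7=1 s2=1
t9.Δ1 s0=1 s5=1 s6=0 s4=0 s3=0 clk=0 s7=1 s2=1
t10.Δ0 s0=1 s5=1 s6=0 s4=0 s3=0 clk=0 s7=1 s2=1
t10.Δ1 s0=1 s5=1 s6=0 s4=0 s3=0 clk=1 s7=1 s2=1
t10.Δ2 s0=0 s5=1 s6=0 s4=0 s3=1 clk=1 s7=1 s2=1
t10.Δ3 s0=0 s5=0 s6=0 s4=0 s3=1 clk=1 s7=0 s2=1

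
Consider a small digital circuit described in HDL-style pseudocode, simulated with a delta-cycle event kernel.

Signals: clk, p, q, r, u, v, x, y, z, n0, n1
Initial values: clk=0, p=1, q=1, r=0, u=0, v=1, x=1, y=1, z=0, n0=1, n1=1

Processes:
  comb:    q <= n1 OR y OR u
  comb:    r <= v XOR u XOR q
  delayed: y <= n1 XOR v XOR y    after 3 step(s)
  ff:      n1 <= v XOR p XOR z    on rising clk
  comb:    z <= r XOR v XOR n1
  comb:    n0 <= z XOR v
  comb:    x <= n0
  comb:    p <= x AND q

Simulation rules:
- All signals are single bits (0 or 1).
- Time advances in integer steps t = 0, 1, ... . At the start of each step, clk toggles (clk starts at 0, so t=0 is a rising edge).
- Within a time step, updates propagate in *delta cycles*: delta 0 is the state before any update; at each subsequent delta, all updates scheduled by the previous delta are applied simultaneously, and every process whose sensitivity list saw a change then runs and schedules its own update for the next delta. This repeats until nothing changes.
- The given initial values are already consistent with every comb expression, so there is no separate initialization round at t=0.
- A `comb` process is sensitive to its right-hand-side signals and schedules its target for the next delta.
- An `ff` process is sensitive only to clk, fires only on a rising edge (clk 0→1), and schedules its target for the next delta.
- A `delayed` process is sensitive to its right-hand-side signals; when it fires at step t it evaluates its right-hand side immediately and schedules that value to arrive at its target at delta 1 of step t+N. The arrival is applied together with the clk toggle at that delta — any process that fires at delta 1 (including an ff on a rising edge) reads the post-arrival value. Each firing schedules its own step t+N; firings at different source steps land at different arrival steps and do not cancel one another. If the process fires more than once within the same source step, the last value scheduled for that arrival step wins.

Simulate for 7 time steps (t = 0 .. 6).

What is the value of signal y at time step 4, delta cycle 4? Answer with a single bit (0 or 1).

t0.Δ0 clk=0 u=0 n1=1 v=1 q=1 y=1 n0=1 p=1 z=0 x=1 r=0
t0.Δ1 clk=1 u=0 n1=1 v=1 q=1 y=1 n0=1 p=1 z=0 x=1 r=0
t0.Δ2 clk=1 u=0 n1=0 v=1 q=1 y=1 n0=1 p=1 z=0 x=1 r=0
t0.Δ3 clk=1 u=0 n1=0 v=1 q=1 y=1 n0=1 p=1 z=1 x=1 r=0
t0.Δ4 clk=1 u=0 n1=0 v=1 q=1 y=1 n0=0 p=1 z=1 x=1 r=0
t0.Δ5 clk=1 u=0 n1=0 v=1 q=1 y=1 n0=0 p=1 z=1 x=0 r=0
t0.Δ6 clk=1 u=0 n1=0 v=1 q=1 y=1 n0=0 p=0 z=1 x=0 r=0
t1.Δ0 clk=1 u=0 n1=0 v=1 q=1 y=1 n0=0 p=0 z=1 x=0 r=0
t1.Δ1 clk=0 u=0 n1=0 v=1 q=1 y=1 n0=0 p=0 z=1 x=0 r=0
t2.Δ0 clk=0 u=0 n1=0 v=1 q=1 y=1 n0=0 p=0 z=1 x=0 r=0
t2.Δ1 clk=1 u=0 n1=0 v=1 q=1 y=1 n0=0 p=0 z=1 x=0 r=0
t3.Δ0 clk=1 u=0 n1=0 v=1 q=1 y=1 n0=0 p=0 z=1 x=0 r=0
t3.Δ1 clk=0 u=0 n1=0 v=1 q=1 y=0 n0=0 p=0 z=1 x=0 r=0
t3.Δ2 clk=0 u=0 n1=0 v=1 q=0 y=0 n0=0 p=0 z=1 x=0 r=0
t3.Δ3 clk=0 u=0 n1=0 v=1 q=0 y=0 n0=0 p=0 z=1 x=0 r=1
t3.Δ4 clk=0 u=0 n1=0 v=1 q=0 y=0 n0=0 p=0 z=0 x=0 r=1
t3.Δ5 clk=0 u=0 n1=0 v=1 q=0 y=0 n0=1 p=0 z=0 x=0 r=1
t3.Δ6 clk=0 u=0 n1=0 v=1 q=0 y=0 n0=1 p=0 z=0 x=1 r=1
t4.Δ0 clk=0 u=0 n1=0 v=1 q=0 y=0 n0=1 p=0 z=0 x=1 r=1
t4.Δ1 clk=1 u=0 n1=0 v=1 q=0 y=0 n0=1 p=0 z=0 x=1 r=1
t4.Δ2 clk=1 u=0 n1=1 v=1 q=0 y=0 n0=1 p=0 z=0 x=1 r=1
t4.Δ3 clk=1 u=0 n1=1 v=1 q=1 y=0 n0=1 p=0 z=1 x=1 r=1
t4.Δ4 clk=1 u=0 n1=1 v=1 q=1 y=0 n0=0 p=1 z=1 x=1 r=0
t4.Δ5 clk=1 u=0 n1=1 v=1 q=1 y=0 n0=0 p=1 z=0 x=0 r=0
t4.Δ6 clk=1 u=0 n1=1 v=1 q=1 y=0 n0=1 p=0 z=0 x=0 r=0
t4.Δ7 clk=1 u=0 n1=1 v=1 q=1 y=0 n0=1 p=0 z=0 x=1 r=0
t4.Δ8 clk=1 u=0 n1=1 v=1 q=1 y=0 n0=1 p=1 z=0 x=1 r=0
t5.Δ0 clk=1 u=0 n1=1 v=1 q=1 y=0 n0=1 p=1 z=0 x=1 r=0
t5.Δ1 clk=0 u=0 n1=1 v=1 q=1 y=0 n0=1 p=1 z=0 x=1 r=0
t6.Δ0 clk=0 u=0 n1=1 v=1 q=1 y=0 n0=1 p=1 z=0 x=1 r=0
t6.Δ1 clk=1 u=0 n1=1 v=1 q=1 y=1 n0=1 p=1 z=0 x=1 r=0
t6.Δ2 clk=1 u=0 n1=0 v=1 q=1 y=1 n0=1 p=1 z=0 x=1 r=0
t6.Δ3 clk=1 u=0 n1=0 v=1 q=1 y=1 n0=1 p=1 z=1 x=1 r=0
t6.Δ4 clk=1 u=0 n1=0 v=1 q=1 y=1 n0=0 p=1 z=1 x=1 r=0
t6.Δ5 clk=1 u=0 n1=0 v=1 q=1 y=1 n0=0 p=1 z=1 x=0 r=0
t6.Δ6 clk=1 u=0 n1=0 v=1 q=1 y=1 n0=0 p=0 z=1 x=0 r=0

0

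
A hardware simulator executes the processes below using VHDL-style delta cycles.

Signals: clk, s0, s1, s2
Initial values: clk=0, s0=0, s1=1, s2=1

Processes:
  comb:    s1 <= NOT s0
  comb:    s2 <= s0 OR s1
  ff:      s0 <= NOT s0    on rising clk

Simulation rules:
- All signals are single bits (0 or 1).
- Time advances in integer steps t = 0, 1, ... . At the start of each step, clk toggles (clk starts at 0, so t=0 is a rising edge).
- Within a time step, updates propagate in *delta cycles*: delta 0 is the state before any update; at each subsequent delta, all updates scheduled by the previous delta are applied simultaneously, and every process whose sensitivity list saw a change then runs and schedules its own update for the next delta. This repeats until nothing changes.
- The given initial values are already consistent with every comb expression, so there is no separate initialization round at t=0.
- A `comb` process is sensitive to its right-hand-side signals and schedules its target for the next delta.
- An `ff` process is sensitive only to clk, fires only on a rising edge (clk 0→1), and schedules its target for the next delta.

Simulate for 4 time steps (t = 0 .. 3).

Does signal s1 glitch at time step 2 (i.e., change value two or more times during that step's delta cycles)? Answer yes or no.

t0.Δ0 s0=0 clk=0 s1=1 s2=1
t0.Δ1 s0=0 clk=1 s1=1 s2=1
t0.Δ2 s0=1 clk=1 s1=1 s2=1
t0.Δ3 s0=1 clk=1 s1=0 s2=1
t1.Δ0 s0=1 clk=1 s1=0 s2=1
t1.Δ1 s0=1 clk=0 s1=0 s2=1
t2.Δ0 s0=1 clk=0 s1=0 s2=1
t2.Δ1 s0=1 clk=1 s1=0 s2=1
t2.Δ2 s0=0 clk=1 s1=0 s2=1
t2.Δ3 s0=0 clk=1 s1=1 s2=0
t2.Δ4 s0=0 clk=1 s1=1 s2=1
t3.Δ0 s0=0 clk=1 s1=1 s2=1
t3.Δ1 s0=0 clk=0 s1=1 s2=1

no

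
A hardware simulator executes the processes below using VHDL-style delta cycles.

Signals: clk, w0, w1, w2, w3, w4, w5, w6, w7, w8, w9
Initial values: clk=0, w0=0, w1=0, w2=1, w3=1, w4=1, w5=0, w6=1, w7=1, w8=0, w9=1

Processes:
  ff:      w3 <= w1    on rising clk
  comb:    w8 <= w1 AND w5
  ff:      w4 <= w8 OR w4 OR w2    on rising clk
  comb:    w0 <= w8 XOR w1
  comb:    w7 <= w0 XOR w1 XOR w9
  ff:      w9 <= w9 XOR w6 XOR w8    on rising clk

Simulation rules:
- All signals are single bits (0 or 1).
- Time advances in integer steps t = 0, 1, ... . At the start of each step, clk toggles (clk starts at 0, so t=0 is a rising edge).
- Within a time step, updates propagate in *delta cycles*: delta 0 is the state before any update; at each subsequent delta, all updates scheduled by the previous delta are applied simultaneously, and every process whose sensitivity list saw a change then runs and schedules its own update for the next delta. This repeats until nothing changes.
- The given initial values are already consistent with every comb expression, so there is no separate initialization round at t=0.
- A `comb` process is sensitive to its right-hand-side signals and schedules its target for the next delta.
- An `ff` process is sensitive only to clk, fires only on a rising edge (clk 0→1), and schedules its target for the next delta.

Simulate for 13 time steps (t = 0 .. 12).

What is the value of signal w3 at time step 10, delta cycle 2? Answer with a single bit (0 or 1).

0

t0.Δ0 w2=1 w4=1 w1=0 w3=1 w5=0 w0=0 w6=1 w8=0 w7=1 w9=1 clk=0
t0.Δ1 w2=1 w4=1 w1=0 w3=1 w5=0 w0=0 w6=1 w8=0 w7=1 w9=1 clk=1
t0.Δ2 w2=1 w4=1 w1=0 w3=0 w5=0 w0=0 w6=1 w8=0 w7=1 w9=0 clk=1
t0.Δ3 w2=1 w4=1 w1=0 w3=0 w5=0 w0=0 w6=1 w8=0 w7=0 w9=0 clk=1
t1.Δ0 w2=1 w4=1 w1=0 w3=0 w5=0 w0=0 w6=1 w8=0 w7=0 w9=0 clk=1
t1.Δ1 w2=1 w4=1 w1=0 w3=0 w5=0 w0=0 w6=1 w8=0 w7=0 w9=0 clk=0
t2.Δ0 w2=1 w4=1 w1=0 w3=0 w5=0 w0=0 w6=1 w8=0 w7=0 w9=0 clk=0
t2.Δ1 w2=1 w4=1 w1=0 w3=0 w5=0 w0=0 w6=1 w8=0 w7=0 w9=0 clk=1
t2.Δ2 w2=1 w4=1 w1=0 w3=0 w5=0 w0=0 w6=1 w8=0 w7=0 w9=1 clk=1
t2.Δ3 w2=1 w4=1 w1=0 w3=0 w5=0 w0=0 w6=1 w8=0 w7=1 w9=1 clk=1
t3.Δ0 w2=1 w4=1 w1=0 w3=0 w5=0 w0=0 w6=1 w8=0 w7=1 w9=1 clk=1
t3.Δ1 w2=1 w4=1 w1=0 w3=0 w5=0 w0=0 w6=1 w8=0 w7=1 w9=1 clk=0
t4.Δ0 w2=1 w4=1 w1=0 w3=0 w5=0 w0=0 w6=1 w8=0 w7=1 w9=1 clk=0
t4.Δ1 w2=1 w4=1 w1=0 w3=0 w5=0 w0=0 w6=1 w8=0 w7=1 w9=1 clk=1
t4.Δ2 w2=1 w4=1 w1=0 w3=0 w5=0 w0=0 w6=1 w8=0 w7=1 w9=0 clk=1
t4.Δ3 w2=1 w4=1 w1=0 w3=0 w5=0 w0=0 w6=1 w8=0 w7=0 w9=0 clk=1
t5.Δ0 w2=1 w4=1 w1=0 w3=0 w5=0 w0=0 w6=1 w8=0 w7=0 w9=0 clk=1
t5.Δ1 w2=1 w4=1 w1=0 w3=0 w5=0 w0=0 w6=1 w8=0 w7=0 w9=0 clk=0
t6.Δ0 w2=1 w4=1 w1=0 w3=0 w5=0 w0=0 w6=1 w8=0 w7=0 w9=0 clk=0
t6.Δ1 w2=1 w4=1 w1=0 w3=0 w5=0 w0=0 w6=1 w8=0 w7=0 w9=0 clk=1
t6.Δ2 w2=1 w4=1 w1=0 w3=0 w5=0 w0=0 w6=1 w8=0 w7=0 w9=1 clk=1
t6.Δ3 w2=1 w4=1 w1=0 w3=0 w5=0 w0=0 w6=1 w8=0 w7=1 w9=1 clk=1
t7.Δ0 w2=1 w4=1 w1=0 w3=0 w5=0 w0=0 w6=1 w8=0 w7=1 w9=1 clk=1
t7.Δ1 w2=1 w4=1 w1=0 w3=0 w5=0 w0=0 w6=1 w8=0 w7=1 w9=1 clk=0
t8.Δ0 w2=1 w4=1 w1=0 w3=0 w5=0 w0=0 w6=1 w8=0 w7=1 w9=1 clk=0
t8.Δ1 w2=1 w4=1 w1=0 w3=0 w5=0 w0=0 w6=1 w8=0 w7=1 w9=1 clk=1
t8.Δ2 w2=1 w4=1 w1=0 w3=0 w5=0 w0=0 w6=1 w8=0 w7=1 w9=0 clk=1
t8.Δ3 w2=1 w4=1 w1=0 w3=0 w5=0 w0=0 w6=1 w8=0 w7=0 w9=0 clk=1
t9.Δ0 w2=1 w4=1 w1=0 w3=0 w5=0 w0=0 w6=1 w8=0 w7=0 w9=0 clk=1
t9.Δ1 w2=1 w4=1 w1=0 w3=0 w5=0 w0=0 w6=1 w8=0 w7=0 w9=0 clk=0
t10.Δ0 w2=1 w4=1 w1=0 w3=0 w5=0 w0=0 w6=1 w8=0 w7=0 w9=0 clk=0
t10.Δ1 w2=1 w4=1 w1=0 w3=0 w5=0 w0=0 w6=1 w8=0 w7=0 w9=0 clk=1
t10.Δ2 w2=1 w4=1 w1=0 w3=0 w5=0 w0=0 w6=1 w8=0 w7=0 w9=1 clk=1
t10.Δ3 w2=1 w4=1 w1=0 w3=0 w5=0 w0=0 w6=1 w8=0 w7=1 w9=1 clk=1
t11.Δ0 w2=1 w4=1 w1=0 w3=0 w5=0 w0=0 w6=1 w8=0 w7=1 w9=1 clk=1
t11.Δ1 w2=1 w4=1 w1=0 w3=0 w5=0 w0=0 w6=1 w8=0 w7=1 w9=1 clk=0
t12.Δ0 w2=1 w4=1 w1=0 w3=0 w5=0 w0=0 w6=1 w8=0 w7=1 w9=1 clk=0
t12.Δ1 w2=1 w4=1 w1=0 w3=0 w5=0 w0=0 w6=1 w8=0 w7=1 w9=1 clk=1
t12.Δ2 w2=1 w4=1 w1=0 w3=0 w5=0 w0=0 w6=1 w8=0 w7=1 w9=0 clk=1
t12.Δ3 w2=1 w4=1 w1=0 w3=0 w5=0 w0=0 w6=1 w8=0 w7=0 w9=0 clk=1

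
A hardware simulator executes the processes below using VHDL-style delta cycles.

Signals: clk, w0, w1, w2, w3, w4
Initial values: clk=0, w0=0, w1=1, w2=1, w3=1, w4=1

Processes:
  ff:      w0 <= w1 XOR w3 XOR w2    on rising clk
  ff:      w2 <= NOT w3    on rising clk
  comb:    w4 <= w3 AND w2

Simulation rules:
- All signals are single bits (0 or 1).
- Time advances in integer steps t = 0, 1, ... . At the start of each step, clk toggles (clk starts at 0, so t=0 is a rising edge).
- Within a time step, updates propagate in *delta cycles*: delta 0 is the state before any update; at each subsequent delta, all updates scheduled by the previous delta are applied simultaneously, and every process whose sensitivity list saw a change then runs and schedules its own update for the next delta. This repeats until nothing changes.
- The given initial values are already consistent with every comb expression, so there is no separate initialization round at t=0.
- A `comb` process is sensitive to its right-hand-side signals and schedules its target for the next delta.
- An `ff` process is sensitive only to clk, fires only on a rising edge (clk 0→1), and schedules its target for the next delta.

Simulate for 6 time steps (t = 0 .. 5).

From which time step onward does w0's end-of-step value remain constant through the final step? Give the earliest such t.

t0.Δ0 clk=0 w3=1 w2=1 w1=1 w4=1 w0=0
t0.Δ1 clk=1 w3=1 w2=1 w1=1 w4=1 w0=0
t0.Δ2 clk=1 w3=1 w2=0 w1=1 w4=1 w0=1
t0.Δ3 clk=1 w3=1 w2=0 w1=1 w4=0 w0=1
t1.Δ0 clk=1 w3=1 w2=0 w1=1 w4=0 w0=1
t1.Δ1 clk=0 w3=1 w2=0 w1=1 w4=0 w0=1
t2.Δ0 clk=0 w3=1 w2=0 w1=1 w4=0 w0=1
t2.Δ1 clk=1 w3=1 w2=0 w1=1 w4=0 w0=1
t2.Δ2 clk=1 w3=1 w2=0 w1=1 w4=0 w0=0
t3.Δ0 clk=1 w3=1 w2=0 w1=1 w4=0 w0=0
t3.Δ1 clk=0 w3=1 w2=0 w1=1 w4=0 w0=0
t4.Δ0 clk=0 w3=1 w2=0 w1=1 w4=0 w0=0
t4.Δ1 clk=1 w3=1 w2=0 w1=1 w4=0 w0=0
t5.Δ0 clk=1 w3=1 w2=0 w1=1 w4=0 w0=0
t5.Δ1 clk=0 w3=1 w2=0 w1=1 w4=0 w0=0

2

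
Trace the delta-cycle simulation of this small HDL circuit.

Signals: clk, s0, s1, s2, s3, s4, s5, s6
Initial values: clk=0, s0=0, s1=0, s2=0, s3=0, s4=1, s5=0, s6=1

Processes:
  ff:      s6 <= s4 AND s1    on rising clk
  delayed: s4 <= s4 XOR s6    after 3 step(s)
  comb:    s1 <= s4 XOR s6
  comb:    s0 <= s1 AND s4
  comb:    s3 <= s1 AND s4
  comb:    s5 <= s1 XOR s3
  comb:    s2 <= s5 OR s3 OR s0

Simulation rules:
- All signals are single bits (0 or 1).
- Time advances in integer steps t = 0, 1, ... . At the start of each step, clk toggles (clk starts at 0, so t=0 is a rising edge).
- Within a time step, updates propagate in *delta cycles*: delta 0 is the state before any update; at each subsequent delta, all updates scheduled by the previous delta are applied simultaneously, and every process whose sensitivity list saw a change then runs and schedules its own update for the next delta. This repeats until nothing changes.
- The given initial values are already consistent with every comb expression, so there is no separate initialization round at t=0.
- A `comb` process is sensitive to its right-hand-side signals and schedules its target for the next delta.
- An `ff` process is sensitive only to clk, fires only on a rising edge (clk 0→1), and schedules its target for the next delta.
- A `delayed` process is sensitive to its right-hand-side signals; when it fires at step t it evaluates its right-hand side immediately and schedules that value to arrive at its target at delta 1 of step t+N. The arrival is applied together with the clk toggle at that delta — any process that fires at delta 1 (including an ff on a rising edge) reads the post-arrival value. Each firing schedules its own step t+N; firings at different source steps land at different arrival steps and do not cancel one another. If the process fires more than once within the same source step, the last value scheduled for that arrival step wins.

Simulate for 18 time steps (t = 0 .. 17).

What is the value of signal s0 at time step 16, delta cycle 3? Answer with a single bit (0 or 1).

1

t0.Δ0 s5=0 s4=1 s3=0 s1=0 clk=0 s6=1 s0=0 s2=0
t0.Δ1 s5=0 s4=1 s3=0 s1=0 clk=1 s6=1 s0=0 s2=0
t0.Δ2 s5=0 s4=1 s3=0 s1=0 clk=1 s6=0 s0=0 s2=0
t0.Δ3 s5=0 s4=1 s3=0 s1=1 clk=1 s6=0 s0=0 s2=0
t0.Δ4 s5=1 s4=1 s3=1 s1=1 clk=1 s6=0 s0=1 s2=0
t0.Δ5 s5=0 s4=1 s3=1 s1=1 clk=1 s6=0 s0=1 s2=1
t1.Δ0 s5=0 s4=1 s3=1 s1=1 clk=1 s6=0 s0=1 s2=1
t1.Δ1 s5=0 s4=1 s3=1 s1=1 clk=0 s6=0 s0=1 s2=1
t2.Δ0 s5=0 s4=1 s3=1 s1=1 clk=0 s6=0 s0=1 s2=1
t2.Δ1 s5=0 s4=1 s3=1 s1=1 clk=1 s6=0 s0=1 s2=1
t2.Δ2 s5=0 s4=1 s3=1 s1=1 clk=1 s6=1 s0=1 s2=1
t2.Δ3 s5=0 s4=1 s3=1 s1=0 clk=1 s6=1 s0=1 s2=1
t2.Δ4 s5=1 s4=1 s3=0 s1=0 clk=1 s6=1 s0=0 s2=1
t2.Δ5 s5=0 s4=1 s3=0 s1=0 clk=1 s6=1 s0=0 s2=1
t2.Δ6 s5=0 s4=1 s3=0 s1=0 clk=1 s6=1 s0=0 s2=0
t3.Δ0 s5=0 s4=1 s3=0 s1=0 clk=1 s6=1 s0=0 s2=0
t3.Δ1 s5=0 s4=1 s3=0 s1=0 clk=0 s6=1 s0=0 s2=0
t4.Δ0 s5=0 s4=1 s3=0 s1=0 clk=0 s6=1 s0=0 s2=0
t4.Δ1 s5=0 s4=1 s3=0 s1=0 clk=1 s6=1 s0=0 s2=0
t4.Δ2 s5=0 s4=1 s3=0 s1=0 clk=1 s6=0 s0=0 s2=0
t4.Δ3 s5=0 s4=1 s3=0 s1=1 clk=1 s6=0 s0=0 s2=0
t4.Δ4 s5=1 s4=1 s3=1 s1=1 clk=1 s6=0 s0=1 s2=0
t4.Δ5 s5=0 s4=1 s3=1 s1=1 clk=1 s6=0 s0=1 s2=1
t5.Δ0 s5=0 s4=1 s3=1 s1=1 clk=1 s6=0 s0=1 s2=1
t5.Δ1 s5=0 s4=0 s3=1 s1=1 clk=0 s6=0 s0=1 s2=1
t5.Δ2 s5=0 s4=0 s3=0 s1=0 clk=0 s6=0 s0=0 s2=1
t5.Δ3 s5=0 s4=0 s3=0 s1=0 clk=0 s6=0 s0=0 s2=0
t6.Δ0 s5=0 s4=0 s3=0 s1=0 clk=0 s6=0 s0=0 s2=0
t6.Δ1 s5=0 s4=0 s3=0 s1=0 clk=1 s6=0 s0=0 s2=0
t7.Δ0 s5=0 s4=0 s3=0 s1=0 clk=1 s6=0 s0=0 s2=0
t7.Δ1 s5=0 s4=1 s3=0 s1=0 clk=0 s6=0 s0=0 s2=0
t7.Δ2 s5=0 s4=1 s3=0 s1=1 clk=0 s6=0 s0=0 s2=0
t7.Δ3 s5=1 s4=1 s3=1 s1=1 clk=0 s6=0 s0=1 s2=0
t7.Δ4 s5=0 s4=1 s3=1 s1=1 clk=0 s6=0 s0=1 s2=1
t8.Δ0 s5=0 s4=1 s3=1 s1=1 clk=0 s6=0 s0=1 s2=1
t8.Δ1 s5=0 s4=0 s3=1 s1=1 clk=1 s6=0 s0=1 s2=1
t8.Δ2 s5=0 s4=0 s3=0 s1=0 clk=1 s6=0 s0=0 s2=1
t8.Δ3 s5=0 s4=0 s3=0 s1=0 clk=1 s6=0 s0=0 s2=0
t9.Δ0 s5=0 s4=0 s3=0 s1=0 clk=1 s6=0 s0=0 s2=0
t9.Δ1 s5=0 s4=0 s3=0 s1=0 clk=0 s6=0 s0=0 s2=0
t10.Δ0 s5=0 s4=0 s3=0 s1=0 clk=0 s6=0 s0=0 s2=0
t10.Δ1 s5=0 s4=1 s3=0 s1=0 clk=1 s6=0 s0=0 s2=0
t10.Δ2 s5=0 s4=1 s3=0 s1=1 clk=1 s6=0 s0=0 s2=0
t10.Δ3 s5=1 s4=1 s3=1 s1=1 clk=1 s6=0 s0=1 s2=0
t10.Δ4 s5=0 s4=1 s3=1 s1=1 clk=1 s6=0 s0=1 s2=1
t11.Δ0 s5=0 s4=1 s3=1 s1=1 clk=1 s6=0 s0=1 s2=1
t11.Δ1 s5=0 s4=0 s3=1 s1=1 clk=0 s6=0 s0=1 s2=1
t11.Δ2 s5=0 s4=0 s3=0 s1=0 clk=0 s6=0 s0=0 s2=1
t11.Δ3 s5=0 s4=0 s3=0 s1=0 clk=0 s6=0 s0=0 s2=0
t12.Δ0 s5=0 s4=0 s3=0 s1=0 clk=0 s6=0 s0=0 s2=0
t12.Δ1 s5=0 s4=0 s3=0 s1=0 clk=1 s6=0 s0=0 s2=0
t13.Δ0 s5=0 s4=0 s3=0 s1=0 clk=1 s6=0 s0=0 s2=0
t13.Δ1 s5=0 s4=1 s3=0 s1=0 clk=0 s6=0 s0=0 s2=0
t13.Δ2 s5=0 s4=1 s3=0 s1=1 clk=0 s6=0 s0=0 s2=0
t13.Δ3 s5=1 s4=1 s3=1 s1=1 clk=0 s6=0 s0=1 s2=0
t13.Δ4 s5=0 s4=1 s3=1 s1=1 clk=0 s6=0 s0=1 s2=1
t14.Δ0 s5=0 s4=1 s3=1 s1=1 clk=0 s6=0 s0=1 s2=1
t14.Δ1 s5=0 s4=0 s3=1 s1=1 clk=1 s6=0 s0=1 s2=1
t14.Δ2 s5=0 s4=0 s3=0 s1=0 clk=1 s6=0 s0=0 s2=1
t14.Δ3 s5=0 s4=0 s3=0 s1=0 clk=1 s6=0 s0=0 s2=0
t15.Δ0 s5=0 s4=0 s3=0 s1=0 clk=1 s6=0 s0=0 s2=0
t15.Δ1 s5=0 s4=0 s3=0 s1=0 clk=0 s6=0 s0=0 s2=0
t16.Δ0 s5=0 s4=0 s3=0 s1=0 clk=0 s6=0 s0=0 s2=0
t16.Δ1 s5=0 s4=1 s3=0 s1=0 clk=1 s6=0 s0=0 s2=0
t16.Δ2 s5=0 s4=1 s3=0 s1=1 clk=1 s6=0 s0=0 s2=0
t16.Δ3 s5=1 s4=1 s3=1 s1=1 clk=1 s6=0 s0=1 s2=0
t16.Δ4 s5=0 s4=1 s3=1 s1=1 clk=1 s6=0 s0=1 s2=1
t17.Δ0 s5=0 s4=1 s3=1 s1=1 clk=1 s6=0 s0=1 s2=1
t17.Δ1 s5=0 s4=0 s3=1 s1=1 clk=0 s6=0 s0=1 s2=1
t17.Δ2 s5=0 s4=0 s3=0 s1=0 clk=0 s6=0 s0=0 s2=1
t17.Δ3 s5=0 s4=0 s3=0 s1=0 clk=0 s6=0 s0=0 s2=0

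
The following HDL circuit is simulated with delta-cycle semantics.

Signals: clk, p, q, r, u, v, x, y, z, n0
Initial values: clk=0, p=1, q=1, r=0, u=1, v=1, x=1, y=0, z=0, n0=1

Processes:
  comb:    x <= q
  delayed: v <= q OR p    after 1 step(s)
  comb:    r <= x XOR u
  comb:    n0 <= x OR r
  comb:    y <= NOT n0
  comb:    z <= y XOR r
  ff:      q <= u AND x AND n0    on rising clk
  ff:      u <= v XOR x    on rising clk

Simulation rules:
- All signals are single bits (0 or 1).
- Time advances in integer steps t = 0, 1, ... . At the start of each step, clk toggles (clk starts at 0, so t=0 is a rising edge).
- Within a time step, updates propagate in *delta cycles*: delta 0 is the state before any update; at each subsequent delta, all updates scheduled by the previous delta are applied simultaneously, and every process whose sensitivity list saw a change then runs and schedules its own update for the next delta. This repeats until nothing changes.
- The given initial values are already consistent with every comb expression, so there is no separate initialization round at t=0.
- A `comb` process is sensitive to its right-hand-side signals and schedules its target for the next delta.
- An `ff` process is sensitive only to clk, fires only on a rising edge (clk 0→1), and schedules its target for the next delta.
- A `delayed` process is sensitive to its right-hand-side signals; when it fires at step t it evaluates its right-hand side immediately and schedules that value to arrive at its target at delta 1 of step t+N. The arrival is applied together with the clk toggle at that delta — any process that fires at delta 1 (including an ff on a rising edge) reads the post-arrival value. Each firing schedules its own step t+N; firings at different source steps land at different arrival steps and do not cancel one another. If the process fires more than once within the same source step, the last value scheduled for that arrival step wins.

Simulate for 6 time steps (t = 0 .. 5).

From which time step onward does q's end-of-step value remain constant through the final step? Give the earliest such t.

2

[bits: z,clk,u,q,v,p,y,x,r,n0]
t=0: Δ0=0011110101 Δ1=0111110101 Δ2=0101110101 Δ3=0101110111 Δ4=1101110111 | 4Δ
t=1: Δ0=1101110111 Δ1=1001110111 | 1Δ
t=2: Δ0=1001110111 Δ1=1101110111 Δ2=1100110111 Δ3=1100110011 Δ4=1100110001 Δ5=0100110000 Δ6=0100111000 Δ7=1100111000 | 7Δ
t=3: Δ0=1100111000 Δ1=1000111000 | 1Δ
t=4: Δ0=1000111000 Δ1=1100111000 Δ2=1110111000 Δ3=1110111010 Δ4=0110111011 Δ5=0110110011 Δ6=1110110011 | 6Δ
t=5: Δ0=1110110011 Δ1=1010110011 | 1Δ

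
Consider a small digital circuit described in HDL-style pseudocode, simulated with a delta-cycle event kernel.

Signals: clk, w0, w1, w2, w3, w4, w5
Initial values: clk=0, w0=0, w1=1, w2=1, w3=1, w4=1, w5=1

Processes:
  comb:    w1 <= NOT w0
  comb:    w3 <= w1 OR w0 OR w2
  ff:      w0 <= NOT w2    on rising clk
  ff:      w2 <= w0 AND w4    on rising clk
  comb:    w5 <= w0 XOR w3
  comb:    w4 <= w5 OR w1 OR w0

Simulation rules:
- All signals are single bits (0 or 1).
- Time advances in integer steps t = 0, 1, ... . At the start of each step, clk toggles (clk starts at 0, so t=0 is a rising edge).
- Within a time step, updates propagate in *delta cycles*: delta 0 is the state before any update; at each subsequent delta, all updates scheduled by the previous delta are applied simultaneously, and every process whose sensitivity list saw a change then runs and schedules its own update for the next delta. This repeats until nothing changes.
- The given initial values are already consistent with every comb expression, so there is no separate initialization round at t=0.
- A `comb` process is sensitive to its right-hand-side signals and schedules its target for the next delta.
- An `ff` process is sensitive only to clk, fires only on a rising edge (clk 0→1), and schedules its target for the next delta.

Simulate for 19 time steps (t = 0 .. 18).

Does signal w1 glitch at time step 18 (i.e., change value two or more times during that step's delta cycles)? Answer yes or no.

no

t0.Δ0 w3=1 w0=0 w5=1 clk=0 w4=1 w2=1 w1=1
t0.Δ1 w3=1 w0=0 w5=1 clk=1 w4=1 w2=1 w1=1
t0.Δ2 w3=1 w0=0 w5=1 clk=1 w4=1 w2=0 w1=1
t1.Δ0 w3=1 w0=0 w5=1 clk=1 w4=1 w2=0 w1=1
t1.Δ1 w3=1 w0=0 w5=1 clk=0 w4=1 w2=0 w1=1
t2.Δ0 w3=1 w0=0 w5=1 clk=0 w4=1 w2=0 w1=1
t2.Δ1 w3=1 w0=0 w5=1 clk=1 w4=1 w2=0 w1=1
t2.Δ2 w3=1 w0=1 w5=1 clk=1 w4=1 w2=0 w1=1
t2.Δ3 w3=1 w0=1 w5=0 clk=1 w4=1 w2=0 w1=0
t3.Δ0 w3=1 w0=1 w5=0 clk=1 w4=1 w2=0 w1=0
t3.Δ1 w3=1 w0=1 w5=0 clk=0 w4=1 w2=0 w1=0
t4.Δ0 w3=1 w0=1 w5=0 clk=0 w4=1 w2=0 w1=0
t4.Δ1 w3=1 w0=1 w5=0 clk=1 w4=1 w2=0 w1=0
t4.Δ2 w3=1 w0=1 w5=0 clk=1 w4=1 w2=1 w1=0
t5.Δ0 w3=1 w0=1 w5=0 clk=1 w4=1 w2=1 w1=0
t5.Δ1 w3=1 w0=1 w5=0 clk=0 w4=1 w2=1 w1=0
t6.Δ0 w3=1 w0=1 w5=0 clk=0 w4=1 w2=1 w1=0
t6.Δ1 w3=1 w0=1 w5=0 clk=1 w4=1 w2=1 w1=0
t6.Δ2 w3=1 w0=0 w5=0 clk=1 w4=1 w2=1 w1=0
t6.Δ3 w3=1 w0=0 w5=1 clk=1 w4=0 w2=1 w1=1
t6.Δ4 w3=1 w0=0 w5=1 clk=1 w4=1 w2=1 w1=1
t7.Δ0 w3=1 w0=0 w5=1 clk=1 w4=1 w2=1 w1=1
t7.Δ1 w3=1 w0=0 w5=1 clk=0 w4=1 w2=1 w1=1
t8.Δ0 w3=1 w0=0 w5=1 clk=0 w4=1 w2=1 w1=1
t8.Δ1 w3=1 w0=0 w5=1 clk=1 w4=1 w2=1 w1=1
t8.Δ2 w3=1 w0=0 w5=1 clk=1 w4=1 w2=0 w1=1
t9.Δ0 w3=1 w0=0 w5=1 clk=1 w4=1 w2=0 w1=1
t9.Δ1 w3=1 w0=0 w5=1 clk=0 w4=1 w2=0 w1=1
t10.Δ0 w3=1 w0=0 w5=1 clk=0 w4=1 w2=0 w1=1
t10.Δ1 w3=1 w0=0 w5=1 clk=1 w4=1 w2=0 w1=1
t10.Δ2 w3=1 w0=1 w5=1 clk=1 w4=1 w2=0 w1=1
t10.Δ3 w3=1 w0=1 w5=0 clk=1 w4=1 w2=0 w1=0
t11.Δ0 w3=1 w0=1 w5=0 clk=1 w4=1 w2=0 w1=0
t11.Δ1 w3=1 w0=1 w5=0 clk=0 w4=1 w2=0 w1=0
t12.Δ0 w3=1 w0=1 w5=0 clk=0 w4=1 w2=0 w1=0
t12.Δ1 w3=1 w0=1 w5=0 clk=1 w4=1 w2=0 w1=0
t12.Δ2 w3=1 w0=1 w5=0 clk=1 w4=1 w2=1 w1=0
t13.Δ0 w3=1 w0=1 w5=0 clk=1 w4=1 w2=1 w1=0
t13.Δ1 w3=1 w0=1 w5=0 clk=0 w4=1 w2=1 w1=0
t14.Δ0 w3=1 w0=1 w5=0 clk=0 w4=1 w2=1 w1=0
t14.Δ1 w3=1 w0=1 w5=0 clk=1 w4=1 w2=1 w1=0
t14.Δ2 w3=1 w0=0 w5=0 clk=1 w4=1 w2=1 w1=0
t14.Δ3 w3=1 w0=0 w5=1 clk=1 w4=0 w2=1 w1=1
t14.Δ4 w3=1 w0=0 w5=1 clk=1 w4=1 w2=1 w1=1
t15.Δ0 w3=1 w0=0 w5=1 clk=1 w4=1 w2=1 w1=1
t15.Δ1 w3=1 w0=0 w5=1 clk=0 w4=1 w2=1 w1=1
t16.Δ0 w3=1 w0=0 w5=1 clk=0 w4=1 w2=1 w1=1
t16.Δ1 w3=1 w0=0 w5=1 clk=1 w4=1 w2=1 w1=1
t16.Δ2 w3=1 w0=0 w5=1 clk=1 w4=1 w2=0 w1=1
t17.Δ0 w3=1 w0=0 w5=1 clk=1 w4=1 w2=0 w1=1
t17.Δ1 w3=1 w0=0 w5=1 clk=0 w4=1 w2=0 w1=1
t18.Δ0 w3=1 w0=0 w5=1 clk=0 w4=1 w2=0 w1=1
t18.Δ1 w3=1 w0=0 w5=1 clk=1 w4=1 w2=0 w1=1
t18.Δ2 w3=1 w0=1 w5=1 clk=1 w4=1 w2=0 w1=1
t18.Δ3 w3=1 w0=1 w5=0 clk=1 w4=1 w2=0 w1=0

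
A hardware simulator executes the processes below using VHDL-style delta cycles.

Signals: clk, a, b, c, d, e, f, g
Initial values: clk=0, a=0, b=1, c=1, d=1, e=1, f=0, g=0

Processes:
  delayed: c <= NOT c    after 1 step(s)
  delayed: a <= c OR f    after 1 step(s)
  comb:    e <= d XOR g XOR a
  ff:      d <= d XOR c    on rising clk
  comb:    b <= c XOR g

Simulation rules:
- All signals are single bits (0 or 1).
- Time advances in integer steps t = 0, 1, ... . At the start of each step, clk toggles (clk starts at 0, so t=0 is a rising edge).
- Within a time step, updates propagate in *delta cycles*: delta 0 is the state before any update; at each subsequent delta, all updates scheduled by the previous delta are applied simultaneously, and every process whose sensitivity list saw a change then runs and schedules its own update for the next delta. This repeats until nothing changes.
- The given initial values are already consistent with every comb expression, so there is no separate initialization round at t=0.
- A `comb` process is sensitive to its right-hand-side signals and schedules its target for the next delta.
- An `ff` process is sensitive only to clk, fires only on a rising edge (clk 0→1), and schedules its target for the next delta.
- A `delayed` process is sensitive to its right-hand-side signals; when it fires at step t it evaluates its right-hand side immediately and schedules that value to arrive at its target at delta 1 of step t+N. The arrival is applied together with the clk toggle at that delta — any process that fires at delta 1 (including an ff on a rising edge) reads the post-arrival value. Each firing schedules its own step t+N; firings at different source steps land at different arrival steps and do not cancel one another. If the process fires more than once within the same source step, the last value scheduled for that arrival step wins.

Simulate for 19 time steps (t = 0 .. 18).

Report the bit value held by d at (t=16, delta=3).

t0.Δ0 f=0 c=1 d=1 b=1 a=0 clk=0 g=0 e=1
t0.Δ1 f=0 c=1 d=1 b=1 a=0 clk=1 g=0 e=1
t0.Δ2 f=0 c=1 d=0 b=1 a=0 clk=1 g=0 e=1
t0.Δ3 f=0 c=1 d=0 b=1 a=0 clk=1 g=0 e=0
t1.Δ0 f=0 c=1 d=0 b=1 a=0 clk=1 g=0 e=0
t1.Δ1 f=0 c=1 d=0 b=1 a=0 clk=0 g=0 e=0
t2.Δ0 f=0 c=1 d=0 b=1 a=0 clk=0 g=0 e=0
t2.Δ1 f=0 c=1 d=0 b=1 a=0 clk=1 g=0 e=0
t2.Δ2 f=0 c=1 d=1 b=1 a=0 clk=1 g=0 e=0
t2.Δ3 f=0 c=1 d=1 b=1 a=0 clk=1 g=0 e=1
t3.Δ0 f=0 c=1 d=1 b=1 a=0 clk=1 g=0 e=1
t3.Δ1 f=0 c=1 d=1 b=1 a=0 clk=0 g=0 e=1
t4.Δ0 f=0 c=1 d=1 b=1 a=0 clk=0 g=0 e=1
t4.Δ1 f=0 c=1 d=1 b=1 a=0 clk=1 g=0 e=1
t4.Δ2 f=0 c=1 d=0 b=1 a=0 clk=1 g=0 e=1
t4.Δ3 f=0 c=1 d=0 b=1 a=0 clk=1 g=0 e=0
t5.Δ0 f=0 c=1 d=0 b=1 a=0 clk=1 g=0 e=0
t5.Δ1 f=0 c=1 d=0 b=1 a=0 clk=0 g=0 e=0
t6.Δ0 f=0 c=1 d=0 b=1 a=0 clk=0 g=0 e=0
t6.Δ1 f=0 c=1 d=0 b=1 a=0 clk=1 g=0 e=0
t6.Δ2 f=0 c=1 d=1 b=1 a=0 clk=1 g=0 e=0
t6.Δ3 f=0 c=1 d=1 b=1 a=0 clk=1 g=0 e=1
t7.Δ0 f=0 c=1 d=1 b=1 a=0 clk=1 g=0 e=1
t7.Δ1 f=0 c=1 d=1 b=1 a=0 clk=0 g=0 e=1
t8.Δ0 f=0 c=1 d=1 b=1 a=0 clk=0 g=0 e=1
t8.Δ1 f=0 c=1 d=1 b=1 a=0 clk=1 g=0 e=1
t8.Δ2 f=0 c=1 d=0 b=1 a=0 clk=1 g=0 e=1
t8.Δ3 f=0 c=1 d=0 b=1 a=0 clk=1 g=0 e=0
t9.Δ0 f=0 c=1 d=0 b=1 a=0 clk=1 g=0 e=0
t9.Δ1 f=0 c=1 d=0 b=1 a=0 clk=0 g=0 e=0
t10.Δ0 f=0 c=1 d=0 b=1 a=0 clk=0 g=0 e=0
t10.Δ1 f=0 c=1 d=0 b=1 a=0 clk=1 g=0 e=0
t10.Δ2 f=0 c=1 d=1 b=1 a=0 clk=1 g=0 e=0
t10.Δ3 f=0 c=1 d=1 b=1 a=0 clk=1 g=0 e=1
t11.Δ0 f=0 c=1 d=1 b=1 a=0 clk=1 g=0 e=1
t11.Δ1 f=0 c=1 d=1 b=1 a=0 clk=0 g=0 e=1
t12.Δ0 f=0 c=1 d=1 b=1 a=0 clk=0 g=0 e=1
t12.Δ1 f=0 c=1 d=1 b=1 a=0 clk=1 g=0 e=1
t12.Δ2 f=0 c=1 d=0 b=1 a=0 clk=1 g=0 e=1
t12.Δ3 f=0 c=1 d=0 b=1 a=0 clk=1 g=0 e=0
t13.Δ0 f=0 c=1 d=0 b=1 a=0 clk=1 g=0 e=0
t13.Δ1 f=0 c=1 d=0 b=1 a=0 clk=0 g=0 e=0
t14.Δ0 f=0 c=1 d=0 b=1 a=0 clk=0 g=0 e=0
t14.Δ1 f=0 c=1 d=0 b=1 a=0 clk=1 g=0 e=0
t14.Δ2 f=0 c=1 d=1 b=1 a=0 clk=1 g=0 e=0
t14.Δ3 f=0 c=1 d=1 b=1 a=0 clk=1 g=0 e=1
t15.Δ0 f=0 c=1 d=1 b=1 a=0 clk=1 g=0 e=1
t15.Δ1 f=0 c=1 d=1 b=1 a=0 clk=0 g=0 e=1
t16.Δ0 f=0 c=1 d=1 b=1 a=0 clk=0 g=0 e=1
t16.Δ1 f=0 c=1 d=1 b=1 a=0 clk=1 g=0 e=1
t16.Δ2 f=0 c=1 d=0 b=1 a=0 clk=1 g=0 e=1
t16.Δ3 f=0 c=1 d=0 b=1 a=0 clk=1 g=0 e=0
t17.Δ0 f=0 c=1 d=0 b=1 a=0 clk=1 g=0 e=0
t17.Δ1 f=0 c=1 d=0 b=1 a=0 clk=0 g=0 e=0
t18.Δ0 f=0 c=1 d=0 b=1 a=0 clk=0 g=0 e=0
t18.Δ1 f=0 c=1 d=0 b=1 a=0 clk=1 g=0 e=0
t18.Δ2 f=0 c=1 d=1 b=1 a=0 clk=1 g=0 e=0
t18.Δ3 f=0 c=1 d=1 b=1 a=0 clk=1 g=0 e=1

0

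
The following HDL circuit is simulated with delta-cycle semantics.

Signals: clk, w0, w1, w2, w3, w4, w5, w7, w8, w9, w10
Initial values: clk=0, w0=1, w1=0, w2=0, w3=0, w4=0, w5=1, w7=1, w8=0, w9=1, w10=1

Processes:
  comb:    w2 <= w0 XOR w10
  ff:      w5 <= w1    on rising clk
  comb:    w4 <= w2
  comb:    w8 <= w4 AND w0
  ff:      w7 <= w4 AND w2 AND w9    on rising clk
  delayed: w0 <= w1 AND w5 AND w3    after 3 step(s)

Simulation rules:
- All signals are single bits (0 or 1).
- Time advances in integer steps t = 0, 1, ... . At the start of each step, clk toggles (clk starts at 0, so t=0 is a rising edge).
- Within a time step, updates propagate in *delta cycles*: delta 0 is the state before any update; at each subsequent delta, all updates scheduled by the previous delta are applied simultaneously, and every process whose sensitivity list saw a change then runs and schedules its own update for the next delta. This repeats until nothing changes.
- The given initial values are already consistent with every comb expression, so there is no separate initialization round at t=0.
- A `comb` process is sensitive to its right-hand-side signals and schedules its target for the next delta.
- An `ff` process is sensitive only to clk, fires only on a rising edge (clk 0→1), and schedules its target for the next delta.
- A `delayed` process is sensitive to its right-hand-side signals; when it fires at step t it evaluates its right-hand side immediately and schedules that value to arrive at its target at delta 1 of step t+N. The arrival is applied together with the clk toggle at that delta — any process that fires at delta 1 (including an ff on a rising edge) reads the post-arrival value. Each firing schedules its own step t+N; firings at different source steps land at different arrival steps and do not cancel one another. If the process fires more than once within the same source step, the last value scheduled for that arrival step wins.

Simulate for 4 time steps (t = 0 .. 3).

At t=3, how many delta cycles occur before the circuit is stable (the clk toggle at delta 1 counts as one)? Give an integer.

3

t0.Δ0 w0=1 clk=0 w1=0 w3=0 w7=1 w4=0 w2=0 w10=1 w8=0 w5=1 w9=1
t0.Δ1 w0=1 clk=1 w1=0 w3=0 w7=1 w4=0 w2=0 w10=1 w8=0 w5=1 w9=1
t0.Δ2 w0=1 clk=1 w1=0 w3=0 w7=0 w4=0 w2=0 w10=1 w8=0 w5=0 w9=1
t1.Δ0 w0=1 clk=1 w1=0 w3=0 w7=0 w4=0 w2=0 w10=1 w8=0 w5=0 w9=1
t1.Δ1 w0=1 clk=0 w1=0 w3=0 w7=0 w4=0 w2=0 w10=1 w8=0 w5=0 w9=1
t2.Δ0 w0=1 clk=0 w1=0 w3=0 w7=0 w4=0 w2=0 w10=1 w8=0 w5=0 w9=1
t2.Δ1 w0=1 clk=1 w1=0 w3=0 w7=0 w4=0 w2=0 w10=1 w8=0 w5=0 w9=1
t3.Δ0 w0=1 clk=1 w1=0 w3=0 w7=0 w4=0 w2=0 w10=1 w8=0 w5=0 w9=1
t3.Δ1 w0=0 clk=0 w1=0 w3=0 w7=0 w4=0 w2=0 w10=1 w8=0 w5=0 w9=1
t3.Δ2 w0=0 clk=0 w1=0 w3=0 w7=0 w4=0 w2=1 w10=1 w8=0 w5=0 w9=1
t3.Δ3 w0=0 clk=0 w1=0 w3=0 w7=0 w4=1 w2=1 w10=1 w8=0 w5=0 w9=1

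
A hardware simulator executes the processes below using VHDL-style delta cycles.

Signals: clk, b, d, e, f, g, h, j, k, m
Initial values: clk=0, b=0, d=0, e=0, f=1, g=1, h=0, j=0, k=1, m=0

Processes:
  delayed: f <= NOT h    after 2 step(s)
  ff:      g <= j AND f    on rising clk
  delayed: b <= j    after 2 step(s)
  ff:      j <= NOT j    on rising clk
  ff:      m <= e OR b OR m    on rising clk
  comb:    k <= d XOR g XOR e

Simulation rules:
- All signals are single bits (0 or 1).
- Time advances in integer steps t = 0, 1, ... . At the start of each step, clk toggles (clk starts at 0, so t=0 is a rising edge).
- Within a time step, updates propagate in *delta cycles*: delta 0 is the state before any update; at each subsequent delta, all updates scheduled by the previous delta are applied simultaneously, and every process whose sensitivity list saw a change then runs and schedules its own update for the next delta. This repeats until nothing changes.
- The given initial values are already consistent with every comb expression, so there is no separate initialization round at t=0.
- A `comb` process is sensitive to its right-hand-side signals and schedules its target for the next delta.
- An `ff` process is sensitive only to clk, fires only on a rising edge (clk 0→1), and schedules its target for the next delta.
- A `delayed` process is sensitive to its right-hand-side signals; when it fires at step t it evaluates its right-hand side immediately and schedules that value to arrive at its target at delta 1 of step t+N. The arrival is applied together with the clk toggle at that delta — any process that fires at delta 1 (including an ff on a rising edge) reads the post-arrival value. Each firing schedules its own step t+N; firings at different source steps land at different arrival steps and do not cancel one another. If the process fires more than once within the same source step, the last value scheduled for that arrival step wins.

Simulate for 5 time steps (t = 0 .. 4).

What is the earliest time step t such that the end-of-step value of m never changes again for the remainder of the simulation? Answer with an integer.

t0.Δ0 e=0 k=1 d=0 g=1 m=0 b=0 f=1 j=0 clk=0 h=0
t0.Δ1 e=0 k=1 d=0 g=1 m=0 b=0 f=1 j=0 clk=1 h=0
t0.Δ2 e=0 k=1 d=0 g=0 m=0 b=0 f=1 j=1 clk=1 h=0
t0.Δ3 e=0 k=0 d=0 g=0 m=0 b=0 f=1 j=1 clk=1 h=0
t1.Δ0 e=0 k=0 d=0 g=0 m=0 b=0 f=1 j=1 clk=1 h=0
t1.Δ1 e=0 k=0 d=0 g=0 m=0 b=0 f=1 j=1 clk=0 h=0
t2.Δ0 e=0 k=0 d=0 g=0 m=0 b=0 f=1 j=1 clk=0 h=0
t2.Δ1 e=0 k=0 d=0 g=0 m=0 b=1 f=1 j=1 clk=1 h=0
t2.Δ2 e=0 k=0 d=0 g=1 m=1 b=1 f=1 j=0 clk=1 h=0
t2.Δ3 e=0 k=1 d=0 g=1 m=1 b=1 f=1 j=0 clk=1 h=0
t3.Δ0 e=0 k=1 d=0 g=1 m=1 b=1 f=1 j=0 clk=1 h=0
t3.Δ1 e=0 k=1 d=0 g=1 m=1 b=1 f=1 j=0 clk=0 h=0
t4.Δ0 e=0 k=1 d=0 g=1 m=1 b=1 f=1 j=0 clk=0 h=0
t4.Δ1 e=0 k=1 d=0 g=1 m=1 b=0 f=1 j=0 clk=1 h=0
t4.Δ2 e=0 k=1 d=0 g=0 m=1 b=0 f=1 j=1 clk=1 h=0
t4.Δ3 e=0 k=0 d=0 g=0 m=1 b=0 f=1 j=1 clk=1 h=0

2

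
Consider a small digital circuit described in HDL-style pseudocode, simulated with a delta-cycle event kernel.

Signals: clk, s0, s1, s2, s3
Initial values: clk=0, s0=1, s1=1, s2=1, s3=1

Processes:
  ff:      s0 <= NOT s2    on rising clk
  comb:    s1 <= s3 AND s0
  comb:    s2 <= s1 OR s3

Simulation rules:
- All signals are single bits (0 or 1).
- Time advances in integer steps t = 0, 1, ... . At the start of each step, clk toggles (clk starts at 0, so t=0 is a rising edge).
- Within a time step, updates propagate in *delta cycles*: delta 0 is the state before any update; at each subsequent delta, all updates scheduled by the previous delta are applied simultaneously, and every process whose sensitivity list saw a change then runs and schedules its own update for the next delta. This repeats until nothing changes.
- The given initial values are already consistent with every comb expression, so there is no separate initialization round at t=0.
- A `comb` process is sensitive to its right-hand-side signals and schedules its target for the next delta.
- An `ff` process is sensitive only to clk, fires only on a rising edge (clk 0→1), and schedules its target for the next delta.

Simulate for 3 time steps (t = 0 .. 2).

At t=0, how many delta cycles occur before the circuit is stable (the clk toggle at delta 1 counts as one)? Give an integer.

3

[bits: s3,s1,clk,s2,s0]
t=0: Δ0=11011 Δ1=11111 Δ2=11110 Δ3=10110 | 3Δ
t=1: Δ0=10110 Δ1=10010 | 1Δ
t=2: Δ0=10010 Δ1=10110 | 1Δ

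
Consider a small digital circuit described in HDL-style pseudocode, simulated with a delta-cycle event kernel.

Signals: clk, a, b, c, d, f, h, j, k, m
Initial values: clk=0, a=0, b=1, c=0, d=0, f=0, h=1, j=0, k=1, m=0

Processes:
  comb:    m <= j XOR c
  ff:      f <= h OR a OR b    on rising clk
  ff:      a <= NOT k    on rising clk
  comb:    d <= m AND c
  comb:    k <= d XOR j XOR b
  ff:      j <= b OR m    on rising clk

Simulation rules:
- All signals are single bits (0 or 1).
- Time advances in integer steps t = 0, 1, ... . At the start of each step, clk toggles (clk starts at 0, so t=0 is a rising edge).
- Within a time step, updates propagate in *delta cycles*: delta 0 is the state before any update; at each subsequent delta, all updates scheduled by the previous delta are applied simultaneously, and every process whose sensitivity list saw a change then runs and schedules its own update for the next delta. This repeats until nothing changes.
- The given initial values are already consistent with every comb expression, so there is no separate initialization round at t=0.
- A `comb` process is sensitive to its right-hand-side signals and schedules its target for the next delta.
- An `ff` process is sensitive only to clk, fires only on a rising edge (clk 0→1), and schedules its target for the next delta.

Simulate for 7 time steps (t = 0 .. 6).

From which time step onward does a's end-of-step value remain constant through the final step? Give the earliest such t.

2

t0.Δ0 h=1 k=1 clk=0 b=1 j=0 a=0 m=0 c=0 d=0 f=0
t0.Δ1 h=1 k=1 clk=1 b=1 j=0 a=0 m=0 c=0 d=0 f=0
t0.Δ2 h=1 k=1 clk=1 b=1 j=1 a=0 m=0 c=0 d=0 f=1
t0.Δ3 h=1 k=0 clk=1 b=1 j=1 a=0 m=1 c=0 d=0 f=1
t1.Δ0 h=1 k=0 clk=1 b=1 j=1 a=0 m=1 c=0 d=0 f=1
t1.Δ1 h=1 k=0 clk=0 b=1 j=1 a=0 m=1 c=0 d=0 f=1
t2.Δ0 h=1 k=0 clk=0 b=1 j=1 a=0 m=1 c=0 d=0 f=1
t2.Δ1 h=1 k=0 clk=1 b=1 j=1 a=0 m=1 c=0 d=0 f=1
t2.Δ2 h=1 k=0 clk=1 b=1 j=1 a=1 m=1 c=0 d=0 f=1
t3.Δ0 h=1 k=0 clk=1 b=1 j=1 a=1 m=1 c=0 d=0 f=1
t3.Δ1 h=1 k=0 clk=0 b=1 j=1 a=1 m=1 c=0 d=0 f=1
t4.Δ0 h=1 k=0 clk=0 b=1 j=1 a=1 m=1 c=0 d=0 f=1
t4.Δ1 h=1 k=0 clk=1 b=1 j=1 a=1 m=1 c=0 d=0 f=1
t5.Δ0 h=1 k=0 clk=1 b=1 j=1 a=1 m=1 c=0 d=0 f=1
t5.Δ1 h=1 k=0 clk=0 b=1 j=1 a=1 m=1 c=0 d=0 f=1
t6.Δ0 h=1 k=0 clk=0 b=1 j=1 a=1 m=1 c=0 d=0 f=1
t6.Δ1 h=1 k=0 clk=1 b=1 j=1 a=1 m=1 c=0 d=0 f=1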